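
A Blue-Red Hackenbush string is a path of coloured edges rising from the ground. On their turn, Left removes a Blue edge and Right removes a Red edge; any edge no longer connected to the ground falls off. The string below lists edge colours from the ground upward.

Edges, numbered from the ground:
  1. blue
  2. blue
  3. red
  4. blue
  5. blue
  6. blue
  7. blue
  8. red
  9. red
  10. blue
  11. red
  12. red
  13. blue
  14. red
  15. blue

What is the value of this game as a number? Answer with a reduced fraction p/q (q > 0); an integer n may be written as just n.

15947/8192

Prefix values for blue blue red blue blue blue blue red red blue red red blue red blue via {L|R} + simplicity:
step 1: add blue to get b; options L={ 0 } R={ none } → 1
step 2: add blue to get bb; options L={ 0; 1 } R={ none } → 2
step 3: add red to get bbr; options L={ 0; 1 } R={ 2 } → 3/2
step 4: add blue to get bbrb; options L={ 0; 1; 3/2 } R={ 2 } → 7/4
step 5: add blue to get bbrbb; options L={ 0; 1; 3/2; 7/4 } R={ 2 } → 15/8
step 6: add blue to get bbrbbb; options L={ 0; 1; 3/2; 7/4; 15/8 } R={ 2 } → 31/16
step 7: add blue to get bbrbbbb; options L={ 0; 1; 3/2; 7/4; 15/8; 31/16 } R={ 2 } → 63/32
step 8: add red to get bbrbbbbr; options L={ 0; 1; 3/2; 7/4; 15/8; 31/16 } R={ 63/32; 2 } → 125/64
step 9: add red to get bbrbbbbrr; options L={ 0; 1; 3/2; 7/4; 15/8; 31/16 } R={ 125/64; 63/32; 2 } → 249/128
step 10: add blue to get bbrbbbbrrb; options L={ 0; 1; 3/2; 7/4; 15/8; 31/16; 249/128 } R={ 125/64; 63/32; 2 } → 499/256
step 11: add red to get bbrbbbbrrbr; options L={ 0; 1; 3/2; 7/4; 15/8; 31/16; 249/128 } R={ 499/256; 125/64; 63/32; 2 } → 997/512
step 12: add red to get bbrbbbbrrbrr; options L={ 0; 1; 3/2; 7/4; 15/8; 31/16; 249/128 } R={ 997/512; 499/256; 125/64; 63/32; 2 } → 1993/1024
step 13: add blue to get bbrbbbbrrbrrb; options L={ 0; 1; 3/2; 7/4; 15/8; 31/16; 249/128; 1993/1024 } R={ 997/512; 499/256; 125/64; 63/32; 2 } → 3987/2048
step 14: add red to get bbrbbbbrrbrrbr; options L={ 0; 1; 3/2; 7/4; 15/8; 31/16; 249/128; 1993/1024 } R={ 3987/2048; 997/512; 499/256; 125/64; 63/32; 2 } → 7973/4096
step 15: add blue to get bbrbbbbrrbrrbrb; options L={ 0; 1; 3/2; 7/4; 15/8; 31/16; 249/128; 1993/1024; 7973/4096 } R={ 3987/2048; 997/512; 499/256; 125/64; 63/32; 2 } → 15947/8192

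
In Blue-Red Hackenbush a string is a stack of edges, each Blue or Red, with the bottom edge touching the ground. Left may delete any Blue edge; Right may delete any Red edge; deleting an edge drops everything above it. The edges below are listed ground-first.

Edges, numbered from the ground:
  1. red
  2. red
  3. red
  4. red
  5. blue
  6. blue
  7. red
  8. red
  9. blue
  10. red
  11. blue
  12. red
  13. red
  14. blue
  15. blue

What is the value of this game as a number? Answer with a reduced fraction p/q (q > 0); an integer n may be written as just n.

step 1: add red to get r; options L={ · } R={ 0 } ⇒ -1
step 2: add red to get rr; options L={ · } R={ -1; 0 } ⇒ -2
step 3: add red to get rrr; options L={ · } R={ -2; -1; 0 } ⇒ -3
step 4: add red to get rrrr; options L={ · } R={ -3; -2; -1; 0 } ⇒ -4
step 5: add blue to get rrrrb; options L={ -4 } R={ -3; -2; -1; 0 } ⇒ -7/2
step 6: add blue to get rrrrbb; options L={ -4; -7/2 } R={ -3; -2; -1; 0 } ⇒ -13/4
step 7: add red to get rrrrbbr; options L={ -4; -7/2 } R={ -13/4; -3; -2; -1; 0 } ⇒ -27/8
step 8: add red to get rrrrbbrr; options L={ -4; -7/2 } R={ -27/8; -13/4; -3; -2; -1; 0 } ⇒ -55/16
step 9: add blue to get rrrrbbrrb; options L={ -4; -7/2; -55/16 } R={ -27/8; -13/4; -3; -2; -1; 0 } ⇒ -109/32
step 10: add red to get rrrrbbrrbr; options L={ -4; -7/2; -55/16 } R={ -109/32; -27/8; -13/4; -3; -2; -1; 0 } ⇒ -219/64
step 11: add blue to get rrrrbbrrbrb; options L={ -4; -7/2; -55/16; -219/64 } R={ -109/32; -27/8; -13/4; -3; -2; -1; 0 } ⇒ -437/128
step 12: add red to get rrrrbbrrbrbr; options L={ -4; -7/2; -55/16; -219/64 } R={ -437/128; -109/32; -27/8; -13/4; -3; -2; -1; 0 } ⇒ -875/256
step 13: add red to get rrrrbbrrbrbrr; options L={ -4; -7/2; -55/16; -219/64 } R={ -875/256; -437/128; -109/32; -27/8; -13/4; -3; -2; -1; 0 } ⇒ -1751/512
step 14: add blue to get rrrrbbrrbrbrrb; options L={ -4; -7/2; -55/16; -219/64; -1751/512 } R={ -875/256; -437/128; -109/32; -27/8; -13/4; -3; -2; -1; 0 } ⇒ -3501/1024
step 15: add blue to get rrrrbbrrbrbrrbb; options L={ -4; -7/2; -55/16; -219/64; -1751/512; -3501/1024 } R={ -875/256; -437/128; -109/32; -27/8; -13/4; -3; -2; -1; 0 } ⇒ -7001/2048

-7001/2048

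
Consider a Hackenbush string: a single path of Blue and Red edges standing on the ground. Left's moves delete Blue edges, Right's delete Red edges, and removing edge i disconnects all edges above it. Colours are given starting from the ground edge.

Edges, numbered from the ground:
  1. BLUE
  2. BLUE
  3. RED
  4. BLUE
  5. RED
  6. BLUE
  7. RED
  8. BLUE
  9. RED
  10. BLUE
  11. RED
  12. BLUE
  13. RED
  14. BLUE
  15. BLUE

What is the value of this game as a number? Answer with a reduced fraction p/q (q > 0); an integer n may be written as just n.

Build v(s[:k]) for k = 1..15, string s = BLUE BLUE RED BLUE RED BLUE RED BLUE RED BLUE RED BLUE RED BLUE BLUE.
B: Left { 0 }, Right { · } — simplest 1
BB: Left { 0,1 }, Right { · } — simplest 2
BBR: Left { 0,1 }, Right { 2 } — simplest 3/2
BBRB: Left { 0,1,3/2 }, Right { 2 } — simplest 7/4
BBRBR: Left { 0,1,3/2 }, Right { 7/4,2 } — simplest 13/8
BBRBRB: Left { 0,1,3/2,13/8 }, Right { 7/4,2 } — simplest 27/16
BBRBRBR: Left { 0,1,3/2,13/8 }, Right { 27/16,7/4,2 } — simplest 53/32
BBRBRBRB: Left { 0,1,3/2,13/8,53/32 }, Right { 27/16,7/4,2 } — simplest 107/64
BBRBRBRBR: Left { 0,1,3/2,13/8,53/32 }, Right { 107/64,27/16,7/4,2 } — simplest 213/128
BBRBRBRBRB: Left { 0,1,3/2,13/8,53/32,213/128 }, Right { 107/64,27/16,7/4,2 } — simplest 427/256
BBRBRBRBRBR: Left { 0,1,3/2,13/8,53/32,213/128 }, Right { 427/256,107/64,27/16,7/4,2 } — simplest 853/512
BBRBRBRBRBRB: Left { 0,1,3/2,13/8,53/32,213/128,853/512 }, Right { 427/256,107/64,27/16,7/4,2 } — simplest 1707/1024
BBRBRBRBRBRBR: Left { 0,1,3/2,13/8,53/32,213/128,853/512 }, Right { 1707/1024,427/256,107/64,27/16,7/4,2 } — simplest 3413/2048
BBRBRBRBRBRBRB: Left { 0,1,3/2,13/8,53/32,213/128,853/512,3413/2048 }, Right { 1707/1024,427/256,107/64,27/16,7/4,2 } — simplest 6827/4096
BBRBRBRBRBRBRBB: Left { 0,1,3/2,13/8,53/32,213/128,853/512,3413/2048,6827/4096 }, Right { 1707/1024,427/256,107/64,27/16,7/4,2 } — simplest 13655/8192

13655/8192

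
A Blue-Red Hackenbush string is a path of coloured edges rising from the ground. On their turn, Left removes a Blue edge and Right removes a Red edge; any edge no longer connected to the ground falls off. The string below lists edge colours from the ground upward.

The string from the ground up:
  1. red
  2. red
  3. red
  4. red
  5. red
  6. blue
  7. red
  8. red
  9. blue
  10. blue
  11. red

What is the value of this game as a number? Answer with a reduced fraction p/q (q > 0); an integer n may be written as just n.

g(r) = { ∅ | 0 } ⇒ -1
g(rr) = { ∅ | -1 0 } ⇒ -2
g(rrr) = { ∅ | -2 -1 0 } ⇒ -3
g(rrrr) = { ∅ | -3 -2 -1 0 } ⇒ -4
g(rrrrr) = { ∅ | -4 -3 -2 -1 0 } ⇒ -5
g(rrrrrb) = { -5 | -4 -3 -2 -1 0 } ⇒ -9/2
g(rrrrrbr) = { -5 | -9/2 -4 -3 -2 -1 0 } ⇒ -19/4
g(rrrrrbrr) = { -5 | -19/4 -9/2 -4 -3 -2 -1 0 } ⇒ -39/8
g(rrrrrbrrb) = { -5 -39/8 | -19/4 -9/2 -4 -3 -2 -1 0 } ⇒ -77/16
g(rrrrrbrrbb) = { -5 -39/8 -77/16 | -19/4 -9/2 -4 -3 -2 -1 0 } ⇒ -153/32
g(rrrrrbrrbbr) = { -5 -39/8 -77/16 | -153/32 -19/4 -9/2 -4 -3 -2 -1 0 } ⇒ -307/64

-307/64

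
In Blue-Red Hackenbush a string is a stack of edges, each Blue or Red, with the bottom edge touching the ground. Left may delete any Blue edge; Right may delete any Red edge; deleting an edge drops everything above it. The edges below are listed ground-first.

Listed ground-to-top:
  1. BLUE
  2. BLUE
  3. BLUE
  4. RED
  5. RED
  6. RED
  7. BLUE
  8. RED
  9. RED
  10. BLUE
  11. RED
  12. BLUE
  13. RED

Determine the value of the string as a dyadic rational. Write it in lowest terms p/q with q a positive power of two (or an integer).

value_1 [B]  L=[0]  R=[(no moves)]  → 1
value_2 [BB]  L=[0 1]  R=[(no moves)]  → 2
value_3 [BBB]  L=[0 1 2]  R=[(no moves)]  → 3
value_4 [BBBR]  L=[0 1 2]  R=[3]  → 5/2
value_5 [BBBRR]  L=[0 1 2]  R=[5/2 3]  → 9/4
value_6 [BBBRRR]  L=[0 1 2]  R=[9/4 5/2 3]  → 17/8
value_7 [BBBRRRB]  L=[0 1 2 17/8]  R=[9/4 5/2 3]  → 35/16
value_8 [BBBRRRBR]  L=[0 1 2 17/8]  R=[35/16 9/4 5/2 3]  → 69/32
value_9 [BBBRRRBRR]  L=[0 1 2 17/8]  R=[69/32 35/16 9/4 5/2 3]  → 137/64
value_10 [BBBRRRBRRB]  L=[0 1 2 17/8 137/64]  R=[69/32 35/16 9/4 5/2 3]  → 275/128
value_11 [BBBRRRBRRBR]  L=[0 1 2 17/8 137/64]  R=[275/128 69/32 35/16 9/4 5/2 3]  → 549/256
value_12 [BBBRRRBRRBRB]  L=[0 1 2 17/8 137/64 549/256]  R=[275/128 69/32 35/16 9/4 5/2 3]  → 1099/512
value_13 [BBBRRRBRRBRBR]  L=[0 1 2 17/8 137/64 549/256]  R=[1099/512 275/128 69/32 35/16 9/4 5/2 3]  → 2197/1024

2197/1024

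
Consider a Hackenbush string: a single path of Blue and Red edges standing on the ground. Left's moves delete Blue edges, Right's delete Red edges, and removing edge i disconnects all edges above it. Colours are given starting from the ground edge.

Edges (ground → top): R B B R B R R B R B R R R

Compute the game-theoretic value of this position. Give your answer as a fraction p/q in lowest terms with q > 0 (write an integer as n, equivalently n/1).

-1455/4096

Recurse on prefixes of the 13-edge string R B B R B R R B R B R R R:
v_1 [R]  L=[·]  R=[0]  => -1
v_2 [RB]  L=[-1]  R=[0]  => -1/2
v_3 [RBB]  L=[-1; -1/2]  R=[0]  => -1/4
v_4 [RBBR]  L=[-1; -1/2]  R=[-1/4; 0]  => -3/8
v_5 [RBBRB]  L=[-1; -1/2; -3/8]  R=[-1/4; 0]  => -5/16
v_6 [RBBRBR]  L=[-1; -1/2; -3/8]  R=[-5/16; -1/4; 0]  => -11/32
v_7 [RBBRBRR]  L=[-1; -1/2; -3/8]  R=[-11/32; -5/16; -1/4; 0]  => -23/64
v_8 [RBBRBRRB]  L=[-1; -1/2; -3/8; -23/64]  R=[-11/32; -5/16; -1/4; 0]  => -45/128
v_9 [RBBRBRRBR]  L=[-1; -1/2; -3/8; -23/64]  R=[-45/128; -11/32; -5/16; -1/4; 0]  => -91/256
v_10 [RBBRBRRBRB]  L=[-1; -1/2; -3/8; -23/64; -91/256]  R=[-45/128; -11/32; -5/16; -1/4; 0]  => -181/512
v_11 [RBBRBRRBRBR]  L=[-1; -1/2; -3/8; -23/64; -91/256]  R=[-181/512; -45/128; -11/32; -5/16; -1/4; 0]  => -363/1024
v_12 [RBBRBRRBRBRR]  L=[-1; -1/2; -3/8; -23/64; -91/256]  R=[-363/1024; -181/512; -45/128; -11/32; -5/16; -1/4; 0]  => -727/2048
v_13 [RBBRBRRBRBRRR]  L=[-1; -1/2; -3/8; -23/64; -91/256]  R=[-727/2048; -363/1024; -181/512; -45/128; -11/32; -5/16; -1/4; 0]  => -1455/4096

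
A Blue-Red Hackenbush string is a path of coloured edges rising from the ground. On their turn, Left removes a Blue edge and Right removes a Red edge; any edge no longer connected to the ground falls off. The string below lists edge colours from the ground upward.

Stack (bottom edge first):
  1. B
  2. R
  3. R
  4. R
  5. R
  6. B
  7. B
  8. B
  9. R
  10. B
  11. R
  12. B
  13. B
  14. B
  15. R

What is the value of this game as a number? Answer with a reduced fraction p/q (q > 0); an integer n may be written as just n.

1 of 15 · B · max L 0 · min R +∞ → 1
2 of 15 · BR · max L 0 · min R 1 → 1/2
3 of 15 · BRR · max L 0 · min R 1/2 → 1/4
4 of 15 · BRRR · max L 0 · min R 1/4 → 1/8
5 of 15 · BRRRR · max L 0 · min R 1/8 → 1/16
6 of 15 · BRRRRB · max L 1/16 · min R 1/8 → 3/32
7 of 15 · BRRRRBB · max L 3/32 · min R 1/8 → 7/64
8 of 15 · BRRRRBBB · max L 7/64 · min R 1/8 → 15/128
9 of 15 · BRRRRBBBR · max L 7/64 · min R 15/128 → 29/256
10 of 15 · BRRRRBBBRB · max L 29/256 · min R 15/128 → 59/512
11 of 15 · BRRRRBBBRBR · max L 29/256 · min R 59/512 → 117/1024
12 of 15 · BRRRRBBBRBRB · max L 117/1024 · min R 59/512 → 235/2048
13 of 15 · BRRRRBBBRBRBB · max L 235/2048 · min R 59/512 → 471/4096
14 of 15 · BRRRRBBBRBRBBB · max L 471/4096 · min R 59/512 → 943/8192
15 of 15 · BRRRRBBBRBRBBBR · max L 471/4096 · min R 943/8192 → 1885/16384

1885/16384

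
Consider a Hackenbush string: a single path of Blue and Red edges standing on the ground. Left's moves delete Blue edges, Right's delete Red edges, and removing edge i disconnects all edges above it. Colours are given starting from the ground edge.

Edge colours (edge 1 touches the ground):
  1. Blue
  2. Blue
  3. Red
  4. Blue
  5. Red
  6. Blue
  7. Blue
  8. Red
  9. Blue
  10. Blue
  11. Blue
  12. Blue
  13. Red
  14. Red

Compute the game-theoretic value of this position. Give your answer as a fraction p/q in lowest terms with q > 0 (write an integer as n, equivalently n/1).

7033/4096

1 of 14 · B · max L 0 · min R +∞ = 1
2 of 14 · BB · max L 1 · min R +∞ = 2
3 of 14 · BBR · max L 1 · min R 2 = 3/2
4 of 14 · BBRB · max L 3/2 · min R 2 = 7/4
5 of 14 · BBRBR · max L 3/2 · min R 7/4 = 13/8
6 of 14 · BBRBRB · max L 13/8 · min R 7/4 = 27/16
7 of 14 · BBRBRBB · max L 27/16 · min R 7/4 = 55/32
8 of 14 · BBRBRBBR · max L 27/16 · min R 55/32 = 109/64
9 of 14 · BBRBRBBRB · max L 109/64 · min R 55/32 = 219/128
10 of 14 · BBRBRBBRBB · max L 219/128 · min R 55/32 = 439/256
11 of 14 · BBRBRBBRBBB · max L 439/256 · min R 55/32 = 879/512
12 of 14 · BBRBRBBRBBBB · max L 879/512 · min R 55/32 = 1759/1024
13 of 14 · BBRBRBBRBBBBR · max L 879/512 · min R 1759/1024 = 3517/2048
14 of 14 · BBRBRBBRBBBBRR · max L 879/512 · min R 3517/2048 = 7033/4096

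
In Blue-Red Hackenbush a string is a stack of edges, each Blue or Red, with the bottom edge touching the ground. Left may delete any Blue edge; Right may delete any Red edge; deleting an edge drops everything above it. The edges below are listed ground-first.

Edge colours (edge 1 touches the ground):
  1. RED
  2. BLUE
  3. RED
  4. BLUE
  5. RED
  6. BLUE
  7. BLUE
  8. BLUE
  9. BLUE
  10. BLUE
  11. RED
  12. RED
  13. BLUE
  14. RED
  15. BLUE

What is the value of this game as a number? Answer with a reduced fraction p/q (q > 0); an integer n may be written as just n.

-10293/16384

step 1: add RED to get R; options L={ (no moves) } R={ 0 } gives -1
step 2: add BLUE to get RB; options L={ -1 } R={ 0 } gives -1/2
step 3: add RED to get RBR; options L={ -1 } R={ -1/2, 0 } gives -3/4
step 4: add BLUE to get RBRB; options L={ -1, -3/4 } R={ -1/2, 0 } gives -5/8
step 5: add RED to get RBRBR; options L={ -1, -3/4 } R={ -5/8, -1/2, 0 } gives -11/16
step 6: add BLUE to get RBRBRB; options L={ -1, -3/4, -11/16 } R={ -5/8, -1/2, 0 } gives -21/32
step 7: add BLUE to get RBRBRBB; options L={ -1, -3/4, -11/16, -21/32 } R={ -5/8, -1/2, 0 } gives -41/64
step 8: add BLUE to get RBRBRBBB; options L={ -1, -3/4, -11/16, -21/32, -41/64 } R={ -5/8, -1/2, 0 } gives -81/128
step 9: add BLUE to get RBRBRBBBB; options L={ -1, -3/4, -11/16, -21/32, -41/64, -81/128 } R={ -5/8, -1/2, 0 } gives -161/256
step 10: add BLUE to get RBRBRBBBBB; options L={ -1, -3/4, -11/16, -21/32, -41/64, -81/128, -161/256 } R={ -5/8, -1/2, 0 } gives -321/512
step 11: add RED to get RBRBRBBBBBR; options L={ -1, -3/4, -11/16, -21/32, -41/64, -81/128, -161/256 } R={ -321/512, -5/8, -1/2, 0 } gives -643/1024
step 12: add RED to get RBRBRBBBBBRR; options L={ -1, -3/4, -11/16, -21/32, -41/64, -81/128, -161/256 } R={ -643/1024, -321/512, -5/8, -1/2, 0 } gives -1287/2048
step 13: add BLUE to get RBRBRBBBBBRRB; options L={ -1, -3/4, -11/16, -21/32, -41/64, -81/128, -161/256, -1287/2048 } R={ -643/1024, -321/512, -5/8, -1/2, 0 } gives -2573/4096
step 14: add RED to get RBRBRBBBBBRRBR; options L={ -1, -3/4, -11/16, -21/32, -41/64, -81/128, -161/256, -1287/2048 } R={ -2573/4096, -643/1024, -321/512, -5/8, -1/2, 0 } gives -5147/8192
step 15: add BLUE to get RBRBRBBBBBRRBRB; options L={ -1, -3/4, -11/16, -21/32, -41/64, -81/128, -161/256, -1287/2048, -5147/8192 } R={ -2573/4096, -643/1024, -321/512, -5/8, -1/2, 0 } gives -10293/16384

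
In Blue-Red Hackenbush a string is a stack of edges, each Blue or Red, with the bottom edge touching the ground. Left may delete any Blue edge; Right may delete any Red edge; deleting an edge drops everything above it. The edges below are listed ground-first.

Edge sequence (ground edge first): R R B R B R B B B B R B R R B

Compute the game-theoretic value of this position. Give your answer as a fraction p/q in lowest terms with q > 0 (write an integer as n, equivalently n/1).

1 of 15 · R · max L −∞ · min R 0 gives -1
2 of 15 · RR · max L −∞ · min R -1 gives -2
3 of 15 · RRB · max L -2 · min R -1 gives -3/2
4 of 15 · RRBR · max L -2 · min R -3/2 gives -7/4
5 of 15 · RRBRB · max L -7/4 · min R -3/2 gives -13/8
6 of 15 · RRBRBR · max L -7/4 · min R -13/8 gives -27/16
7 of 15 · RRBRBRB · max L -27/16 · min R -13/8 gives -53/32
8 of 15 · RRBRBRBB · max L -53/32 · min R -13/8 gives -105/64
9 of 15 · RRBRBRBBB · max L -105/64 · min R -13/8 gives -209/128
10 of 15 · RRBRBRBBBB · max L -209/128 · min R -13/8 gives -417/256
11 of 15 · RRBRBRBBBBR · max L -209/128 · min R -417/256 gives -835/512
12 of 15 · RRBRBRBBBBRB · max L -835/512 · min R -417/256 gives -1669/1024
13 of 15 · RRBRBRBBBBRBR · max L -835/512 · min R -1669/1024 gives -3339/2048
14 of 15 · RRBRBRBBBBRBRR · max L -835/512 · min R -3339/2048 gives -6679/4096
15 of 15 · RRBRBRBBBBRBRRB · max L -6679/4096 · min R -3339/2048 gives -13357/8192

-13357/8192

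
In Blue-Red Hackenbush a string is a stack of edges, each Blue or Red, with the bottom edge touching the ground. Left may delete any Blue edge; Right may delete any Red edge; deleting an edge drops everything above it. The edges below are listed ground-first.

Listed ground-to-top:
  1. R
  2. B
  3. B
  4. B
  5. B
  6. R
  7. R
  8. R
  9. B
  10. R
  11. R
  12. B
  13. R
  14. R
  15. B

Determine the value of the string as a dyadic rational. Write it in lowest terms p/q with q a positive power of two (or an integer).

-1901/16384

value_1 [R]  L=[none]  R=[0]  → -1
value_2 [RB]  L=[-1]  R=[0]  → -1/2
value_3 [RBB]  L=[-1; -1/2]  R=[0]  → -1/4
value_4 [RBBB]  L=[-1; -1/2; -1/4]  R=[0]  → -1/8
value_5 [RBBBB]  L=[-1; -1/2; -1/4; -1/8]  R=[0]  → -1/16
value_6 [RBBBBR]  L=[-1; -1/2; -1/4; -1/8]  R=[-1/16; 0]  → -3/32
value_7 [RBBBBRR]  L=[-1; -1/2; -1/4; -1/8]  R=[-3/32; -1/16; 0]  → -7/64
value_8 [RBBBBRRR]  L=[-1; -1/2; -1/4; -1/8]  R=[-7/64; -3/32; -1/16; 0]  → -15/128
value_9 [RBBBBRRRB]  L=[-1; -1/2; -1/4; -1/8; -15/128]  R=[-7/64; -3/32; -1/16; 0]  → -29/256
value_10 [RBBBBRRRBR]  L=[-1; -1/2; -1/4; -1/8; -15/128]  R=[-29/256; -7/64; -3/32; -1/16; 0]  → -59/512
value_11 [RBBBBRRRBRR]  L=[-1; -1/2; -1/4; -1/8; -15/128]  R=[-59/512; -29/256; -7/64; -3/32; -1/16; 0]  → -119/1024
value_12 [RBBBBRRRBRRB]  L=[-1; -1/2; -1/4; -1/8; -15/128; -119/1024]  R=[-59/512; -29/256; -7/64; -3/32; -1/16; 0]  → -237/2048
value_13 [RBBBBRRRBRRBR]  L=[-1; -1/2; -1/4; -1/8; -15/128; -119/1024]  R=[-237/2048; -59/512; -29/256; -7/64; -3/32; -1/16; 0]  → -475/4096
value_14 [RBBBBRRRBRRBRR]  L=[-1; -1/2; -1/4; -1/8; -15/128; -119/1024]  R=[-475/4096; -237/2048; -59/512; -29/256; -7/64; -3/32; -1/16; 0]  → -951/8192
value_15 [RBBBBRRRBRRBRRB]  L=[-1; -1/2; -1/4; -1/8; -15/128; -119/1024; -951/8192]  R=[-475/4096; -237/2048; -59/512; -29/256; -7/64; -3/32; -1/16; 0]  → -1901/16384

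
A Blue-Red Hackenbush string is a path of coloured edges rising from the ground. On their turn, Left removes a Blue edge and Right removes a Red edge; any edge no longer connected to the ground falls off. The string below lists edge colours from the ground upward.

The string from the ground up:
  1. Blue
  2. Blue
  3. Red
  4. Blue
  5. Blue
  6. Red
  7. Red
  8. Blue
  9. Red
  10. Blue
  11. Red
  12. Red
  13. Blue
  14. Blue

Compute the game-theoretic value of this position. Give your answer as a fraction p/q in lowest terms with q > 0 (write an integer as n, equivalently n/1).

7335/4096

B: Left { 0 }, Right {  } — simplest 1
BB: Left { 0; 1 }, Right {  } — simplest 2
BBR: Left { 0; 1 }, Right { 2 } — simplest 3/2
BBRB: Left { 0; 1; 3/2 }, Right { 2 } — simplest 7/4
BBRBB: Left { 0; 1; 3/2; 7/4 }, Right { 2 } — simplest 15/8
BBRBBR: Left { 0; 1; 3/2; 7/4 }, Right { 15/8; 2 } — simplest 29/16
BBRBBRR: Left { 0; 1; 3/2; 7/4 }, Right { 29/16; 15/8; 2 } — simplest 57/32
BBRBBRRB: Left { 0; 1; 3/2; 7/4; 57/32 }, Right { 29/16; 15/8; 2 } — simplest 115/64
BBRBBRRBR: Left { 0; 1; 3/2; 7/4; 57/32 }, Right { 115/64; 29/16; 15/8; 2 } — simplest 229/128
BBRBBRRBRB: Left { 0; 1; 3/2; 7/4; 57/32; 229/128 }, Right { 115/64; 29/16; 15/8; 2 } — simplest 459/256
BBRBBRRBRBR: Left { 0; 1; 3/2; 7/4; 57/32; 229/128 }, Right { 459/256; 115/64; 29/16; 15/8; 2 } — simplest 917/512
BBRBBRRBRBRR: Left { 0; 1; 3/2; 7/4; 57/32; 229/128 }, Right { 917/512; 459/256; 115/64; 29/16; 15/8; 2 } — simplest 1833/1024
BBRBBRRBRBRRB: Left { 0; 1; 3/2; 7/4; 57/32; 229/128; 1833/1024 }, Right { 917/512; 459/256; 115/64; 29/16; 15/8; 2 } — simplest 3667/2048
BBRBBRRBRBRRBB: Left { 0; 1; 3/2; 7/4; 57/32; 229/128; 1833/1024; 3667/2048 }, Right { 917/512; 459/256; 115/64; 29/16; 15/8; 2 } — simplest 7335/4096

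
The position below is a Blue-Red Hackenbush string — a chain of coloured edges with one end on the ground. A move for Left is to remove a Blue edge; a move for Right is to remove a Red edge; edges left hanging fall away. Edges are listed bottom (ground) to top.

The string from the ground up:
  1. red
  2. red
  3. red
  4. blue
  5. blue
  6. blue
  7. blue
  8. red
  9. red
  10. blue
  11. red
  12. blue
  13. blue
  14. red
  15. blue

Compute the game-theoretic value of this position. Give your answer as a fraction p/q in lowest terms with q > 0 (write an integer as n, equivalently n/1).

1 of 15 · r · max L −∞ · min R 0 → -1
2 of 15 · rr · max L −∞ · min R -1 → -2
3 of 15 · rrr · max L −∞ · min R -2 → -3
4 of 15 · rrrb · max L -3 · min R -2 → -5/2
5 of 15 · rrrbb · max L -5/2 · min R -2 → -9/4
6 of 15 · rrrbbb · max L -9/4 · min R -2 → -17/8
7 of 15 · rrrbbbb · max L -17/8 · min R -2 → -33/16
8 of 15 · rrrbbbbr · max L -17/8 · min R -33/16 → -67/32
9 of 15 · rrrbbbbrr · max L -17/8 · min R -67/32 → -135/64
10 of 15 · rrrbbbbrrb · max L -135/64 · min R -67/32 → -269/128
11 of 15 · rrrbbbbrrbr · max L -135/64 · min R -269/128 → -539/256
12 of 15 · rrrbbbbrrbrb · max L -539/256 · min R -269/128 → -1077/512
13 of 15 · rrrbbbbrrbrbb · max L -1077/512 · min R -269/128 → -2153/1024
14 of 15 · rrrbbbbrrbrbbr · max L -1077/512 · min R -2153/1024 → -4307/2048
15 of 15 · rrrbbbbrrbrbbrb · max L -4307/2048 · min R -2153/1024 → -8613/4096

-8613/4096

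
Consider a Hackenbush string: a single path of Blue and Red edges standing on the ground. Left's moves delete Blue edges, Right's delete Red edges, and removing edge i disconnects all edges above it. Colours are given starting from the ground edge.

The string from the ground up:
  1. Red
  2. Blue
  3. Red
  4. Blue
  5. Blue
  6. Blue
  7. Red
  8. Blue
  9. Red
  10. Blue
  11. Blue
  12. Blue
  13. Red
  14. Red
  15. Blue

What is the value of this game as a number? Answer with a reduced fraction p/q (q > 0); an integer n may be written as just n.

step 1: add Red to get R; options L={ ∅ } R={ 0 } — -1
step 2: add Blue to get RB; options L={ -1 } R={ 0 } — -1/2
step 3: add Red to get RBR; options L={ -1 } R={ -1/2, 0 } — -3/4
step 4: add Blue to get RBRB; options L={ -1, -3/4 } R={ -1/2, 0 } — -5/8
step 5: add Blue to get RBRBB; options L={ -1, -3/4, -5/8 } R={ -1/2, 0 } — -9/16
step 6: add Blue to get RBRBBB; options L={ -1, -3/4, -5/8, -9/16 } R={ -1/2, 0 } — -17/32
step 7: add Red to get RBRBBBR; options L={ -1, -3/4, -5/8, -9/16 } R={ -17/32, -1/2, 0 } — -35/64
step 8: add Blue to get RBRBBBRB; options L={ -1, -3/4, -5/8, -9/16, -35/64 } R={ -17/32, -1/2, 0 } — -69/128
step 9: add Red to get RBRBBBRBR; options L={ -1, -3/4, -5/8, -9/16, -35/64 } R={ -69/128, -17/32, -1/2, 0 } — -139/256
step 10: add Blue to get RBRBBBRBRB; options L={ -1, -3/4, -5/8, -9/16, -35/64, -139/256 } R={ -69/128, -17/32, -1/2, 0 } — -277/512
step 11: add Blue to get RBRBBBRBRBB; options L={ -1, -3/4, -5/8, -9/16, -35/64, -139/256, -277/512 } R={ -69/128, -17/32, -1/2, 0 } — -553/1024
step 12: add Blue to get RBRBBBRBRBBB; options L={ -1, -3/4, -5/8, -9/16, -35/64, -139/256, -277/512, -553/1024 } R={ -69/128, -17/32, -1/2, 0 } — -1105/2048
step 13: add Red to get RBRBBBRBRBBBR; options L={ -1, -3/4, -5/8, -9/16, -35/64, -139/256, -277/512, -553/1024 } R={ -1105/2048, -69/128, -17/32, -1/2, 0 } — -2211/4096
step 14: add Red to get RBRBBBRBRBBBRR; options L={ -1, -3/4, -5/8, -9/16, -35/64, -139/256, -277/512, -553/1024 } R={ -2211/4096, -1105/2048, -69/128, -17/32, -1/2, 0 } — -4423/8192
step 15: add Blue to get RBRBBBRBRBBBRRB; options L={ -1, -3/4, -5/8, -9/16, -35/64, -139/256, -277/512, -553/1024, -4423/8192 } R={ -2211/4096, -1105/2048, -69/128, -17/32, -1/2, 0 } — -8845/16384

-8845/16384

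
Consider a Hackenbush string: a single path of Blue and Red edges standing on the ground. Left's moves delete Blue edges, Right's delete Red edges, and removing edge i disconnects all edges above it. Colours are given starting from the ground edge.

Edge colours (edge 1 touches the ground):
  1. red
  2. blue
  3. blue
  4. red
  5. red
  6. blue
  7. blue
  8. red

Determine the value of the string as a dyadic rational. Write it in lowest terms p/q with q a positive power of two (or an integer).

Prefix values for red blue blue red red blue blue red via {L|R} + simplicity:
g(r) = { · | 0 } gives -1
g(rb) = { -1 | 0 } gives -1/2
g(rbb) = { -1,-1/2 | 0 } gives -1/4
g(rbbr) = { -1,-1/2 | -1/4,0 } gives -3/8
g(rbbrr) = { -1,-1/2 | -3/8,-1/4,0 } gives -7/16
g(rbbrrb) = { -1,-1/2,-7/16 | -3/8,-1/4,0 } gives -13/32
g(rbbrrbb) = { -1,-1/2,-7/16,-13/32 | -3/8,-1/4,0 } gives -25/64
g(rbbrrbbr) = { -1,-1/2,-7/16,-13/32 | -25/64,-3/8,-1/4,0 } gives -51/128

-51/128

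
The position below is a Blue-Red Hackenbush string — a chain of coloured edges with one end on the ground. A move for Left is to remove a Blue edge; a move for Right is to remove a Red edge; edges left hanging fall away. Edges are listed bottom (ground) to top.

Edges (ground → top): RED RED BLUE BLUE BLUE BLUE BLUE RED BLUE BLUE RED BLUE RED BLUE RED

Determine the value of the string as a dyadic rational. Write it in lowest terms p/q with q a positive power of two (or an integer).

-8491/8192

Build v(s[:k]) for k = 1..15, string s = RED RED BLUE BLUE BLUE BLUE BLUE RED BLUE BLUE RED BLUE RED BLUE RED.
R: Left { — }, Right { 0 } ⇒ simplest -1
RR: Left { — }, Right { -1 0 } ⇒ simplest -2
RRB: Left { -2 }, Right { -1 0 } ⇒ simplest -3/2
RRBB: Left { -2 -3/2 }, Right { -1 0 } ⇒ simplest -5/4
RRBBB: Left { -2 -3/2 -5/4 }, Right { -1 0 } ⇒ simplest -9/8
RRBBBB: Left { -2 -3/2 -5/4 -9/8 }, Right { -1 0 } ⇒ simplest -17/16
RRBBBBB: Left { -2 -3/2 -5/4 -9/8 -17/16 }, Right { -1 0 } ⇒ simplest -33/32
RRBBBBBR: Left { -2 -3/2 -5/4 -9/8 -17/16 }, Right { -33/32 -1 0 } ⇒ simplest -67/64
RRBBBBBRB: Left { -2 -3/2 -5/4 -9/8 -17/16 -67/64 }, Right { -33/32 -1 0 } ⇒ simplest -133/128
RRBBBBBRBB: Left { -2 -3/2 -5/4 -9/8 -17/16 -67/64 -133/128 }, Right { -33/32 -1 0 } ⇒ simplest -265/256
RRBBBBBRBBR: Left { -2 -3/2 -5/4 -9/8 -17/16 -67/64 -133/128 }, Right { -265/256 -33/32 -1 0 } ⇒ simplest -531/512
RRBBBBBRBBRB: Left { -2 -3/2 -5/4 -9/8 -17/16 -67/64 -133/128 -531/512 }, Right { -265/256 -33/32 -1 0 } ⇒ simplest -1061/1024
RRBBBBBRBBRBR: Left { -2 -3/2 -5/4 -9/8 -17/16 -67/64 -133/128 -531/512 }, Right { -1061/1024 -265/256 -33/32 -1 0 } ⇒ simplest -2123/2048
RRBBBBBRBBRBRB: Left { -2 -3/2 -5/4 -9/8 -17/16 -67/64 -133/128 -531/512 -2123/2048 }, Right { -1061/1024 -265/256 -33/32 -1 0 } ⇒ simplest -4245/4096
RRBBBBBRBBRBRBR: Left { -2 -3/2 -5/4 -9/8 -17/16 -67/64 -133/128 -531/512 -2123/2048 }, Right { -4245/4096 -1061/1024 -265/256 -33/32 -1 0 } ⇒ simplest -8491/8192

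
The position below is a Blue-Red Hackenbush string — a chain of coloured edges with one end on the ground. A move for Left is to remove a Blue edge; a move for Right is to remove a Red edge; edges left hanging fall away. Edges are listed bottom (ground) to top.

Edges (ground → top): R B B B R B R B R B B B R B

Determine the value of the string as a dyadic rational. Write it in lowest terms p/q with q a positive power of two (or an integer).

-1349/8192

Prefix values for R B B B R B R B R B B B R B via {L|R} + simplicity:
val(R) = {  | 0 } gives -1
val(RB) = { -1 | 0 } gives -1/2
val(RBB) = { -1; -1/2 | 0 } gives -1/4
val(RBBB) = { -1; -1/2; -1/4 | 0 } gives -1/8
val(RBBBR) = { -1; -1/2; -1/4 | -1/8; 0 } gives -3/16
val(RBBBRB) = { -1; -1/2; -1/4; -3/16 | -1/8; 0 } gives -5/32
val(RBBBRBR) = { -1; -1/2; -1/4; -3/16 | -5/32; -1/8; 0 } gives -11/64
val(RBBBRBRB) = { -1; -1/2; -1/4; -3/16; -11/64 | -5/32; -1/8; 0 } gives -21/128
val(RBBBRBRBR) = { -1; -1/2; -1/4; -3/16; -11/64 | -21/128; -5/32; -1/8; 0 } gives -43/256
val(RBBBRBRBRB) = { -1; -1/2; -1/4; -3/16; -11/64; -43/256 | -21/128; -5/32; -1/8; 0 } gives -85/512
val(RBBBRBRBRBB) = { -1; -1/2; -1/4; -3/16; -11/64; -43/256; -85/512 | -21/128; -5/32; -1/8; 0 } gives -169/1024
val(RBBBRBRBRBBB) = { -1; -1/2; -1/4; -3/16; -11/64; -43/256; -85/512; -169/1024 | -21/128; -5/32; -1/8; 0 } gives -337/2048
val(RBBBRBRBRBBBR) = { -1; -1/2; -1/4; -3/16; -11/64; -43/256; -85/512; -169/1024 | -337/2048; -21/128; -5/32; -1/8; 0 } gives -675/4096
val(RBBBRBRBRBBBRB) = { -1; -1/2; -1/4; -3/16; -11/64; -43/256; -85/512; -169/1024; -675/4096 | -337/2048; -21/128; -5/32; -1/8; 0 } gives -1349/8192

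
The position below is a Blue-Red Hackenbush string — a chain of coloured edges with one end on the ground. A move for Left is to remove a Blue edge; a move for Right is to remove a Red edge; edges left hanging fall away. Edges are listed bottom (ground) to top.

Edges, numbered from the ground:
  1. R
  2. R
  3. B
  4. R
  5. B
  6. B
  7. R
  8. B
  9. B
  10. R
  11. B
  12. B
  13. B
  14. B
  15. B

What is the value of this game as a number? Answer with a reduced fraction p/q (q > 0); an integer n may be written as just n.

-12865/8192

v_1 [R]  L=[·]  R=[0]  => -1
v_2 [RR]  L=[·]  R=[-1 0]  => -2
v_3 [RRB]  L=[-2]  R=[-1 0]  => -3/2
v_4 [RRBR]  L=[-2]  R=[-3/2 -1 0]  => -7/4
v_5 [RRBRB]  L=[-2 -7/4]  R=[-3/2 -1 0]  => -13/8
v_6 [RRBRBB]  L=[-2 -7/4 -13/8]  R=[-3/2 -1 0]  => -25/16
v_7 [RRBRBBR]  L=[-2 -7/4 -13/8]  R=[-25/16 -3/2 -1 0]  => -51/32
v_8 [RRBRBBRB]  L=[-2 -7/4 -13/8 -51/32]  R=[-25/16 -3/2 -1 0]  => -101/64
v_9 [RRBRBBRBB]  L=[-2 -7/4 -13/8 -51/32 -101/64]  R=[-25/16 -3/2 -1 0]  => -201/128
v_10 [RRBRBBRBBR]  L=[-2 -7/4 -13/8 -51/32 -101/64]  R=[-201/128 -25/16 -3/2 -1 0]  => -403/256
v_11 [RRBRBBRBBRB]  L=[-2 -7/4 -13/8 -51/32 -101/64 -403/256]  R=[-201/128 -25/16 -3/2 -1 0]  => -805/512
v_12 [RRBRBBRBBRBB]  L=[-2 -7/4 -13/8 -51/32 -101/64 -403/256 -805/512]  R=[-201/128 -25/16 -3/2 -1 0]  => -1609/1024
v_13 [RRBRBBRBBRBBB]  L=[-2 -7/4 -13/8 -51/32 -101/64 -403/256 -805/512 -1609/1024]  R=[-201/128 -25/16 -3/2 -1 0]  => -3217/2048
v_14 [RRBRBBRBBRBBBB]  L=[-2 -7/4 -13/8 -51/32 -101/64 -403/256 -805/512 -1609/1024 -3217/2048]  R=[-201/128 -25/16 -3/2 -1 0]  => -6433/4096
v_15 [RRBRBBRBBRBBBBB]  L=[-2 -7/4 -13/8 -51/32 -101/64 -403/256 -805/512 -1609/1024 -3217/2048 -6433/4096]  R=[-201/128 -25/16 -3/2 -1 0]  => -12865/8192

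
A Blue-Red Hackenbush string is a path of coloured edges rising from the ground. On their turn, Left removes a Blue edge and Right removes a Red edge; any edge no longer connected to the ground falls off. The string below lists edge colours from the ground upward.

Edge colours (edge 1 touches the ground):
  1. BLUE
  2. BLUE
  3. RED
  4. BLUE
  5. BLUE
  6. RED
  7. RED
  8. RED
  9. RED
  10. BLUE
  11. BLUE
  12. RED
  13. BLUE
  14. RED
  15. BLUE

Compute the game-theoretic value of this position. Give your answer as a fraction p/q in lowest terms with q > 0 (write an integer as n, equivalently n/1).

14443/8192

edge 1 of 15 (BLUE): { 0 | ∅ } ⇒ 1
edge 2 of 15 (BLUE): { 0,1 | ∅ } ⇒ 2
edge 3 of 15 (RED): { 0,1 | 2 } ⇒ 3/2
edge 4 of 15 (BLUE): { 0,1,3/2 | 2 } ⇒ 7/4
edge 5 of 15 (BLUE): { 0,1,3/2,7/4 | 2 } ⇒ 15/8
edge 6 of 15 (RED): { 0,1,3/2,7/4 | 15/8,2 } ⇒ 29/16
edge 7 of 15 (RED): { 0,1,3/2,7/4 | 29/16,15/8,2 } ⇒ 57/32
edge 8 of 15 (RED): { 0,1,3/2,7/4 | 57/32,29/16,15/8,2 } ⇒ 113/64
edge 9 of 15 (RED): { 0,1,3/2,7/4 | 113/64,57/32,29/16,15/8,2 } ⇒ 225/128
edge 10 of 15 (BLUE): { 0,1,3/2,7/4,225/128 | 113/64,57/32,29/16,15/8,2 } ⇒ 451/256
edge 11 of 15 (BLUE): { 0,1,3/2,7/4,225/128,451/256 | 113/64,57/32,29/16,15/8,2 } ⇒ 903/512
edge 12 of 15 (RED): { 0,1,3/2,7/4,225/128,451/256 | 903/512,113/64,57/32,29/16,15/8,2 } ⇒ 1805/1024
edge 13 of 15 (BLUE): { 0,1,3/2,7/4,225/128,451/256,1805/1024 | 903/512,113/64,57/32,29/16,15/8,2 } ⇒ 3611/2048
edge 14 of 15 (RED): { 0,1,3/2,7/4,225/128,451/256,1805/1024 | 3611/2048,903/512,113/64,57/32,29/16,15/8,2 } ⇒ 7221/4096
edge 15 of 15 (BLUE): { 0,1,3/2,7/4,225/128,451/256,1805/1024,7221/4096 | 3611/2048,903/512,113/64,57/32,29/16,15/8,2 } ⇒ 14443/8192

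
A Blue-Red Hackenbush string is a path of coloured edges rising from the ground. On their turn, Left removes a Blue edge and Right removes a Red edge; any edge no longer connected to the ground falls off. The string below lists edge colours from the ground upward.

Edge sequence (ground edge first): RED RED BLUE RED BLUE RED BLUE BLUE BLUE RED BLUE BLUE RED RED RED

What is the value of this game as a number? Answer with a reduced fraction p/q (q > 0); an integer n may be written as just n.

edge 1 of 15 (RED): { none | 0 } → -1
edge 2 of 15 (RED): { none | -1 0 } → -2
edge 3 of 15 (BLUE): { -2 | -1 0 } → -3/2
edge 4 of 15 (RED): { -2 | -3/2 -1 0 } → -7/4
edge 5 of 15 (BLUE): { -2 -7/4 | -3/2 -1 0 } → -13/8
edge 6 of 15 (RED): { -2 -7/4 | -13/8 -3/2 -1 0 } → -27/16
edge 7 of 15 (BLUE): { -2 -7/4 -27/16 | -13/8 -3/2 -1 0 } → -53/32
edge 8 of 15 (BLUE): { -2 -7/4 -27/16 -53/32 | -13/8 -3/2 -1 0 } → -105/64
edge 9 of 15 (BLUE): { -2 -7/4 -27/16 -53/32 -105/64 | -13/8 -3/2 -1 0 } → -209/128
edge 10 of 15 (RED): { -2 -7/4 -27/16 -53/32 -105/64 | -209/128 -13/8 -3/2 -1 0 } → -419/256
edge 11 of 15 (BLUE): { -2 -7/4 -27/16 -53/32 -105/64 -419/256 | -209/128 -13/8 -3/2 -1 0 } → -837/512
edge 12 of 15 (BLUE): { -2 -7/4 -27/16 -53/32 -105/64 -419/256 -837/512 | -209/128 -13/8 -3/2 -1 0 } → -1673/1024
edge 13 of 15 (RED): { -2 -7/4 -27/16 -53/32 -105/64 -419/256 -837/512 | -1673/1024 -209/128 -13/8 -3/2 -1 0 } → -3347/2048
edge 14 of 15 (RED): { -2 -7/4 -27/16 -53/32 -105/64 -419/256 -837/512 | -3347/2048 -1673/1024 -209/128 -13/8 -3/2 -1 0 } → -6695/4096
edge 15 of 15 (RED): { -2 -7/4 -27/16 -53/32 -105/64 -419/256 -837/512 | -6695/4096 -3347/2048 -1673/1024 -209/128 -13/8 -3/2 -1 0 } → -13391/8192

-13391/8192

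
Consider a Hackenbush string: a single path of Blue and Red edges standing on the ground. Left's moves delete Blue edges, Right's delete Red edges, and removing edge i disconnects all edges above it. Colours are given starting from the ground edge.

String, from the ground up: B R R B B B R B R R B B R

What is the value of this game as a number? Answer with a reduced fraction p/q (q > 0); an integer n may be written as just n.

1869/4096

edge 1 of 13 (B): { 0 | none } ⇒ 1
edge 2 of 13 (R): { 0 | 1 } ⇒ 1/2
edge 3 of 13 (R): { 0 | 1/2; 1 } ⇒ 1/4
edge 4 of 13 (B): { 0; 1/4 | 1/2; 1 } ⇒ 3/8
edge 5 of 13 (B): { 0; 1/4; 3/8 | 1/2; 1 } ⇒ 7/16
edge 6 of 13 (B): { 0; 1/4; 3/8; 7/16 | 1/2; 1 } ⇒ 15/32
edge 7 of 13 (R): { 0; 1/4; 3/8; 7/16 | 15/32; 1/2; 1 } ⇒ 29/64
edge 8 of 13 (B): { 0; 1/4; 3/8; 7/16; 29/64 | 15/32; 1/2; 1 } ⇒ 59/128
edge 9 of 13 (R): { 0; 1/4; 3/8; 7/16; 29/64 | 59/128; 15/32; 1/2; 1 } ⇒ 117/256
edge 10 of 13 (R): { 0; 1/4; 3/8; 7/16; 29/64 | 117/256; 59/128; 15/32; 1/2; 1 } ⇒ 233/512
edge 11 of 13 (B): { 0; 1/4; 3/8; 7/16; 29/64; 233/512 | 117/256; 59/128; 15/32; 1/2; 1 } ⇒ 467/1024
edge 12 of 13 (B): { 0; 1/4; 3/8; 7/16; 29/64; 233/512; 467/1024 | 117/256; 59/128; 15/32; 1/2; 1 } ⇒ 935/2048
edge 13 of 13 (R): { 0; 1/4; 3/8; 7/16; 29/64; 233/512; 467/1024 | 935/2048; 117/256; 59/128; 15/32; 1/2; 1 } ⇒ 1869/4096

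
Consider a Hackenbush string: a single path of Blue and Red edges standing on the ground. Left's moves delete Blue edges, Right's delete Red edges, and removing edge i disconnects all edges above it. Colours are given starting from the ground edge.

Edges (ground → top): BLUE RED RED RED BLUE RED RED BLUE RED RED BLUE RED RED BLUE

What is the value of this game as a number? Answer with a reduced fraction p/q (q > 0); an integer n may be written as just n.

1171/8192

Build v(s[:k]) for k = 1..14, string s = BLUE RED RED RED BLUE RED RED BLUE RED RED BLUE RED RED BLUE.
step 1: add BLUE to get B; options L={ 0 } R={ (no moves) } -> 1
step 2: add RED to get BR; options L={ 0 } R={ 1 } -> 1/2
step 3: add RED to get BRR; options L={ 0 } R={ 1/2 1 } -> 1/4
step 4: add RED to get BRRR; options L={ 0 } R={ 1/4 1/2 1 } -> 1/8
step 5: add BLUE to get BRRRB; options L={ 0 1/8 } R={ 1/4 1/2 1 } -> 3/16
step 6: add RED to get BRRRBR; options L={ 0 1/8 } R={ 3/16 1/4 1/2 1 } -> 5/32
step 7: add RED to get BRRRBRR; options L={ 0 1/8 } R={ 5/32 3/16 1/4 1/2 1 } -> 9/64
step 8: add BLUE to get BRRRBRRB; options L={ 0 1/8 9/64 } R={ 5/32 3/16 1/4 1/2 1 } -> 19/128
step 9: add RED to get BRRRBRRBR; options L={ 0 1/8 9/64 } R={ 19/128 5/32 3/16 1/4 1/2 1 } -> 37/256
step 10: add RED to get BRRRBRRBRR; options L={ 0 1/8 9/64 } R={ 37/256 19/128 5/32 3/16 1/4 1/2 1 } -> 73/512
step 11: add BLUE to get BRRRBRRBRRB; options L={ 0 1/8 9/64 73/512 } R={ 37/256 19/128 5/32 3/16 1/4 1/2 1 } -> 147/1024
step 12: add RED to get BRRRBRRBRRBR; options L={ 0 1/8 9/64 73/512 } R={ 147/1024 37/256 19/128 5/32 3/16 1/4 1/2 1 } -> 293/2048
step 13: add RED to get BRRRBRRBRRBRR; options L={ 0 1/8 9/64 73/512 } R={ 293/2048 147/1024 37/256 19/128 5/32 3/16 1/4 1/2 1 } -> 585/4096
step 14: add BLUE to get BRRRBRRBRRBRRB; options L={ 0 1/8 9/64 73/512 585/4096 } R={ 293/2048 147/1024 37/256 19/128 5/32 3/16 1/4 1/2 1 } -> 1171/8192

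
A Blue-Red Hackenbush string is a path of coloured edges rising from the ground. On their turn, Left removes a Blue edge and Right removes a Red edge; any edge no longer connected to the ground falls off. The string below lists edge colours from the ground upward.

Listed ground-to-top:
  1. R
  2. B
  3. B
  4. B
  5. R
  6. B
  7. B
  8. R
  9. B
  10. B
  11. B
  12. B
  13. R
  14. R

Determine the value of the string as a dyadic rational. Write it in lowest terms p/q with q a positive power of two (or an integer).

Prefix values for R B B B R B B R B B B B R R via {L|R} + simplicity:
edge 1 of 14 (R): { · | 0 } -> -1
edge 2 of 14 (B): { -1 | 0 } -> -1/2
edge 3 of 14 (B): { -1,-1/2 | 0 } -> -1/4
edge 4 of 14 (B): { -1,-1/2,-1/4 | 0 } -> -1/8
edge 5 of 14 (R): { -1,-1/2,-1/4 | -1/8,0 } -> -3/16
edge 6 of 14 (B): { -1,-1/2,-1/4,-3/16 | -1/8,0 } -> -5/32
edge 7 of 14 (B): { -1,-1/2,-1/4,-3/16,-5/32 | -1/8,0 } -> -9/64
edge 8 of 14 (R): { -1,-1/2,-1/4,-3/16,-5/32 | -9/64,-1/8,0 } -> -19/128
edge 9 of 14 (B): { -1,-1/2,-1/4,-3/16,-5/32,-19/128 | -9/64,-1/8,0 } -> -37/256
edge 10 of 14 (B): { -1,-1/2,-1/4,-3/16,-5/32,-19/128,-37/256 | -9/64,-1/8,0 } -> -73/512
edge 11 of 14 (B): { -1,-1/2,-1/4,-3/16,-5/32,-19/128,-37/256,-73/512 | -9/64,-1/8,0 } -> -145/1024
edge 12 of 14 (B): { -1,-1/2,-1/4,-3/16,-5/32,-19/128,-37/256,-73/512,-145/1024 | -9/64,-1/8,0 } -> -289/2048
edge 13 of 14 (R): { -1,-1/2,-1/4,-3/16,-5/32,-19/128,-37/256,-73/512,-145/1024 | -289/2048,-9/64,-1/8,0 } -> -579/4096
edge 14 of 14 (R): { -1,-1/2,-1/4,-3/16,-5/32,-19/128,-37/256,-73/512,-145/1024 | -579/4096,-289/2048,-9/64,-1/8,0 } -> -1159/8192

-1159/8192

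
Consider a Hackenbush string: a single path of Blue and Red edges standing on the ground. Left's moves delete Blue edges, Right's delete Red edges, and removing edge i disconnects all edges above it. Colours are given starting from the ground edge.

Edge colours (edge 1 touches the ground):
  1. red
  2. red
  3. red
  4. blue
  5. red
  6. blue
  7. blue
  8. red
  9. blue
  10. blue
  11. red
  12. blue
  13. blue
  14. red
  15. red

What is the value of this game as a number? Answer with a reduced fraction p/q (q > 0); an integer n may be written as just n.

-10535/4096

step 1: add red to get r; options L={ (no moves) } R={ 0 } so -1
step 2: add red to get rr; options L={ (no moves) } R={ -1; 0 } so -2
step 3: add red to get rrr; options L={ (no moves) } R={ -2; -1; 0 } so -3
step 4: add blue to get rrrb; options L={ -3 } R={ -2; -1; 0 } so -5/2
step 5: add red to get rrrbr; options L={ -3 } R={ -5/2; -2; -1; 0 } so -11/4
step 6: add blue to get rrrbrb; options L={ -3; -11/4 } R={ -5/2; -2; -1; 0 } so -21/8
step 7: add blue to get rrrbrbb; options L={ -3; -11/4; -21/8 } R={ -5/2; -2; -1; 0 } so -41/16
step 8: add red to get rrrbrbbr; options L={ -3; -11/4; -21/8 } R={ -41/16; -5/2; -2; -1; 0 } so -83/32
step 9: add blue to get rrrbrbbrb; options L={ -3; -11/4; -21/8; -83/32 } R={ -41/16; -5/2; -2; -1; 0 } so -165/64
step 10: add blue to get rrrbrbbrbb; options L={ -3; -11/4; -21/8; -83/32; -165/64 } R={ -41/16; -5/2; -2; -1; 0 } so -329/128
step 11: add red to get rrrbrbbrbbr; options L={ -3; -11/4; -21/8; -83/32; -165/64 } R={ -329/128; -41/16; -5/2; -2; -1; 0 } so -659/256
step 12: add blue to get rrrbrbbrbbrb; options L={ -3; -11/4; -21/8; -83/32; -165/64; -659/256 } R={ -329/128; -41/16; -5/2; -2; -1; 0 } so -1317/512
step 13: add blue to get rrrbrbbrbbrbb; options L={ -3; -11/4; -21/8; -83/32; -165/64; -659/256; -1317/512 } R={ -329/128; -41/16; -5/2; -2; -1; 0 } so -2633/1024
step 14: add red to get rrrbrbbrbbrbbr; options L={ -3; -11/4; -21/8; -83/32; -165/64; -659/256; -1317/512 } R={ -2633/1024; -329/128; -41/16; -5/2; -2; -1; 0 } so -5267/2048
step 15: add red to get rrrbrbbrbbrbbrr; options L={ -3; -11/4; -21/8; -83/32; -165/64; -659/256; -1317/512 } R={ -5267/2048; -2633/1024; -329/128; -41/16; -5/2; -2; -1; 0 } so -10535/4096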